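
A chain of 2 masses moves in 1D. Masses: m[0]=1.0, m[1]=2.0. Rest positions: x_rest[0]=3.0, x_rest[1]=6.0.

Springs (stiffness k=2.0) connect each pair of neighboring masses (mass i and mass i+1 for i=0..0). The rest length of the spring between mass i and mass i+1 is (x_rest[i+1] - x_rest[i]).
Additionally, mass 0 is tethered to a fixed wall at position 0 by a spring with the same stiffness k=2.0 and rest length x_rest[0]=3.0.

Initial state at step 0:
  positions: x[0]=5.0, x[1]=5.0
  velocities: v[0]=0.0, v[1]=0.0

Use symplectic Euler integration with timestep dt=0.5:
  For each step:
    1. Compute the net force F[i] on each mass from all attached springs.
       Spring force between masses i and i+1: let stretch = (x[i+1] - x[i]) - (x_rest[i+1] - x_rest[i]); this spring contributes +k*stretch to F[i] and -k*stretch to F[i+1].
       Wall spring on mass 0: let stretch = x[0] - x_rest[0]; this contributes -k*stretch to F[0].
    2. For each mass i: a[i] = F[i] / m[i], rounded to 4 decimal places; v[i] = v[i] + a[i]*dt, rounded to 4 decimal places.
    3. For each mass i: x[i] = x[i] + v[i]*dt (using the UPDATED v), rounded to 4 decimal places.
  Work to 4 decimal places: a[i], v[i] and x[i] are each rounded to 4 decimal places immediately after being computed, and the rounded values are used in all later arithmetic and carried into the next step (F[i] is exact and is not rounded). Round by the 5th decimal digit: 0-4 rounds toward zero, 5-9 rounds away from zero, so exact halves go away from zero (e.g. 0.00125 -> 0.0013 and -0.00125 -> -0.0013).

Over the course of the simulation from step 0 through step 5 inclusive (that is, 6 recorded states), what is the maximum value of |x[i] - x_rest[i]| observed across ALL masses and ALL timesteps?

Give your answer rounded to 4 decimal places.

Step 0: x=[5.0000 5.0000] v=[0.0000 0.0000]
Step 1: x=[2.5000 5.7500] v=[-5.0000 1.5000]
Step 2: x=[0.3750 6.4375] v=[-4.2500 1.3750]
Step 3: x=[1.0938 6.3594] v=[1.4375 -0.1563]
Step 4: x=[3.8985 5.7149] v=[5.6093 -1.2891]
Step 5: x=[5.6621 5.3663] v=[3.5272 -0.6973]
Max displacement = 2.6621

Answer: 2.6621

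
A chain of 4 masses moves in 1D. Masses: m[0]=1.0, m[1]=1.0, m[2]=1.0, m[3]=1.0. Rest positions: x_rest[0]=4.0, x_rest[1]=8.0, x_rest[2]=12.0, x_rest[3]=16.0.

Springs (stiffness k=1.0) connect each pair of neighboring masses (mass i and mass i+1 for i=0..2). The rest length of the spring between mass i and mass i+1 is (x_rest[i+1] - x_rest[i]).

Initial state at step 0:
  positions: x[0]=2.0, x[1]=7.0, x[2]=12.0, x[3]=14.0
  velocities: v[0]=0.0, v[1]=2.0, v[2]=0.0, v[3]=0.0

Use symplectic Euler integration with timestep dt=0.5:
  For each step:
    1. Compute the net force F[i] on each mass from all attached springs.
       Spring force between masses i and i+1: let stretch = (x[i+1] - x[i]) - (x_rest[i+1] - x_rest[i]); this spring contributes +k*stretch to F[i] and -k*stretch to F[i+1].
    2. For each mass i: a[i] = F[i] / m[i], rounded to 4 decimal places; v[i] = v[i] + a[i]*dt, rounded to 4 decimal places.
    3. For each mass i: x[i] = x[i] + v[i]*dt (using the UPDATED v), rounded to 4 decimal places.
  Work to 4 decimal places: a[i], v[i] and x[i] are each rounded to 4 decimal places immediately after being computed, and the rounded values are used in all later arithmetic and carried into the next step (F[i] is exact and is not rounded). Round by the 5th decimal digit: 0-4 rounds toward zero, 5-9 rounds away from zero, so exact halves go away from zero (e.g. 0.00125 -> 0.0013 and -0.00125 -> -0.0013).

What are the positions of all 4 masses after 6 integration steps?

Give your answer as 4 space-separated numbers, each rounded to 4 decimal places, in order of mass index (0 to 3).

Answer: 5.4123 7.3506 12.4230 15.8145

Derivation:
Step 0: x=[2.0000 7.0000 12.0000 14.0000] v=[0.0000 2.0000 0.0000 0.0000]
Step 1: x=[2.2500 8.0000 11.2500 14.5000] v=[0.5000 2.0000 -1.5000 1.0000]
Step 2: x=[2.9375 8.3750 10.5000 15.1875] v=[1.3750 0.7500 -1.5000 1.3750]
Step 3: x=[3.9844 7.9219 10.3906 15.7032] v=[2.0938 -0.9063 -0.2188 1.0313]
Step 4: x=[5.0157 7.1016 10.9922 15.8907] v=[2.0626 -1.6407 1.2032 0.3750]
Step 5: x=[5.5685 6.7324 11.8458 15.8536] v=[1.1056 -0.7384 1.7072 -0.0743]
Step 6: x=[5.4123 7.3506 12.4230 15.8145] v=[-0.3125 1.2364 1.1544 -0.0782]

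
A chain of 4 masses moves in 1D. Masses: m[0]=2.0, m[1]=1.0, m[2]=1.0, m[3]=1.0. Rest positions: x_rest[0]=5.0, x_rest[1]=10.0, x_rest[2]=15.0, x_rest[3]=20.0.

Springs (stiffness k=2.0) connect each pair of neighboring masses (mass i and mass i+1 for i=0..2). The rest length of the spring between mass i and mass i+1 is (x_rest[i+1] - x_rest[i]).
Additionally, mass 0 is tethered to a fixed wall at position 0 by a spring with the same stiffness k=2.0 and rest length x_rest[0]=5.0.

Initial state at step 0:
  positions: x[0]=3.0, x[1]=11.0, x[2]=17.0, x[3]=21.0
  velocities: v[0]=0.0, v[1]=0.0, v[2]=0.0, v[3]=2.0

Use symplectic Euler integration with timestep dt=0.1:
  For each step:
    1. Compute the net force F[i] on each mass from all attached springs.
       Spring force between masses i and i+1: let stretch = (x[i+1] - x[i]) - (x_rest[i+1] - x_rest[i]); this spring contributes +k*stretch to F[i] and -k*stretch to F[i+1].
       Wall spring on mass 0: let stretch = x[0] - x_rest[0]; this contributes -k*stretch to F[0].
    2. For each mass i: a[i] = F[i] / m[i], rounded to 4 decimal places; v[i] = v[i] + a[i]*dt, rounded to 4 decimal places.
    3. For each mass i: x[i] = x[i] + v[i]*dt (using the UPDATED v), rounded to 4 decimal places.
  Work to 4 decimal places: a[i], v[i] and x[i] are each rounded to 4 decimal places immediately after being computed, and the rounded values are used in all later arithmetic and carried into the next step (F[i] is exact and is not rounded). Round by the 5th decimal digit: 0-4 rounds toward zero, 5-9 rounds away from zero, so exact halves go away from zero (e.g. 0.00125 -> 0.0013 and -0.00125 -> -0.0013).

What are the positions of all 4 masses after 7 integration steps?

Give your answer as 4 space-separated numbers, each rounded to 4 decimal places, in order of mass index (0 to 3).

Answer: 4.2332 10.1006 16.2192 22.6138

Derivation:
Step 0: x=[3.0000 11.0000 17.0000 21.0000] v=[0.0000 0.0000 0.0000 2.0000]
Step 1: x=[3.0500 10.9600 16.9600 21.2200] v=[0.5000 -0.4000 -0.4000 2.2000]
Step 2: x=[3.1486 10.8818 16.8852 21.4548] v=[0.9860 -0.7820 -0.7480 2.3480]
Step 3: x=[3.2931 10.7690 16.7817 21.6982] v=[1.4445 -1.1280 -1.0348 2.4341]
Step 4: x=[3.4794 10.6269 16.6563 21.9433] v=[1.8628 -1.4206 -1.2540 2.4508]
Step 5: x=[3.7024 10.4625 16.5161 22.1826] v=[2.2296 -1.6442 -1.4025 2.3934]
Step 6: x=[3.9559 10.2840 16.3681 22.4086] v=[2.5354 -1.7855 -1.4799 2.2601]
Step 7: x=[4.2332 10.1006 16.2192 22.6138] v=[2.7726 -1.8343 -1.4886 2.0520]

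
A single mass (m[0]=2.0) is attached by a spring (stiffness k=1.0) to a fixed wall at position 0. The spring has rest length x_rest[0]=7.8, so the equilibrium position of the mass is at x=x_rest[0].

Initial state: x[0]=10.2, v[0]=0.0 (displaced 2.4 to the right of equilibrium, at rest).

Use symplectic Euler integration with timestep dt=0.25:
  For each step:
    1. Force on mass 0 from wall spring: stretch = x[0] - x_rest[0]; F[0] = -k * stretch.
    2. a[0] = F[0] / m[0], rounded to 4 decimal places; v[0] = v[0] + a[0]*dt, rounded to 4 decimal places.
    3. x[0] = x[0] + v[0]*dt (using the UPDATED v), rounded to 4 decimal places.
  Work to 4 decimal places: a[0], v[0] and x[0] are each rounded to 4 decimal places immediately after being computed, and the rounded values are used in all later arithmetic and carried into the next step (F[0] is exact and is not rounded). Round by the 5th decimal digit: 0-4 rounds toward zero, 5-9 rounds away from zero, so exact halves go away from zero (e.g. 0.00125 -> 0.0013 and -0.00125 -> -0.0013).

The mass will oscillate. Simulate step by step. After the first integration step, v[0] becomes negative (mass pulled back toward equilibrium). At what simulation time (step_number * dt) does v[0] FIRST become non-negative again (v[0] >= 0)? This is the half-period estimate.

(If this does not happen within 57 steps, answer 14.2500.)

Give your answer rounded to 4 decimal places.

Answer: 4.5000

Derivation:
Step 0: x=[10.2000] v=[0.0000]
Step 1: x=[10.1250] v=[-0.3000]
Step 2: x=[9.9774] v=[-0.5906]
Step 3: x=[9.7617] v=[-0.8628]
Step 4: x=[9.4847] v=[-1.1080]
Step 5: x=[9.1551] v=[-1.3186]
Step 6: x=[8.7831] v=[-1.4880]
Step 7: x=[8.3804] v=[-1.6109]
Step 8: x=[7.9595] v=[-1.6835]
Step 9: x=[7.5336] v=[-1.7035]
Step 10: x=[7.1161] v=[-1.6702]
Step 11: x=[6.7199] v=[-1.5847]
Step 12: x=[6.3575] v=[-1.4497]
Step 13: x=[6.0402] v=[-1.2694]
Step 14: x=[5.7779] v=[-1.0494]
Step 15: x=[5.5788] v=[-0.7966]
Step 16: x=[5.4491] v=[-0.5190]
Step 17: x=[5.3928] v=[-0.2251]
Step 18: x=[5.4118] v=[0.0758]
First v>=0 after going negative at step 18, time=4.5000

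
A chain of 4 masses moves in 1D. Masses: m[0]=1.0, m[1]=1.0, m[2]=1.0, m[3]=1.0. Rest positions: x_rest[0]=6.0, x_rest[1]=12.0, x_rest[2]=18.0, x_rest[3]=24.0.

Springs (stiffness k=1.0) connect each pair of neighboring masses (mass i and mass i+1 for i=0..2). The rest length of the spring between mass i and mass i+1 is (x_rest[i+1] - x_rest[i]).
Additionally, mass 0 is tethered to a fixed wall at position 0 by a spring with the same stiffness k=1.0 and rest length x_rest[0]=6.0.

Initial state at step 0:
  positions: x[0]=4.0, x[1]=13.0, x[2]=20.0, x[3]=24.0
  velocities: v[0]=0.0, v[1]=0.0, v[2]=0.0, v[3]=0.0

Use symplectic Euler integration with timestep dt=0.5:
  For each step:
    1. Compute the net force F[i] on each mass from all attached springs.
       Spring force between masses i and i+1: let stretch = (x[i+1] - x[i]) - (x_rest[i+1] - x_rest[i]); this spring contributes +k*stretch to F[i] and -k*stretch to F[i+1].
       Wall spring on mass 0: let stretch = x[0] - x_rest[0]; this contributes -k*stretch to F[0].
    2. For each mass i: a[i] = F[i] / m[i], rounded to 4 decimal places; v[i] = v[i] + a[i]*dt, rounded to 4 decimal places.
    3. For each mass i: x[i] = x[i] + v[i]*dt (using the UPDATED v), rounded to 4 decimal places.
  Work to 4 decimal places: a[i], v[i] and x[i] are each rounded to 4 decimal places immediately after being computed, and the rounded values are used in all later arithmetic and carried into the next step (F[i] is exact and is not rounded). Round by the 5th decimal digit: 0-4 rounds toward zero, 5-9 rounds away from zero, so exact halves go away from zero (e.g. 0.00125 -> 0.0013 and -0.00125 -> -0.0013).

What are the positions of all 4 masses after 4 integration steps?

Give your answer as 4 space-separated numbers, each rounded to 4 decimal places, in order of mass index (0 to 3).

Step 0: x=[4.0000 13.0000 20.0000 24.0000] v=[0.0000 0.0000 0.0000 0.0000]
Step 1: x=[5.2500 12.5000 19.2500 24.5000] v=[2.5000 -1.0000 -1.5000 1.0000]
Step 2: x=[7.0000 11.8750 18.1250 25.1875] v=[3.5000 -1.2500 -2.2500 1.3750]
Step 3: x=[8.2188 11.5938 17.2031 25.6094] v=[2.4375 -0.5625 -1.8438 0.8438]
Step 4: x=[8.2266 11.8712 16.9805 25.4297] v=[0.0156 0.5547 -0.4453 -0.3594]

Answer: 8.2266 11.8712 16.9805 25.4297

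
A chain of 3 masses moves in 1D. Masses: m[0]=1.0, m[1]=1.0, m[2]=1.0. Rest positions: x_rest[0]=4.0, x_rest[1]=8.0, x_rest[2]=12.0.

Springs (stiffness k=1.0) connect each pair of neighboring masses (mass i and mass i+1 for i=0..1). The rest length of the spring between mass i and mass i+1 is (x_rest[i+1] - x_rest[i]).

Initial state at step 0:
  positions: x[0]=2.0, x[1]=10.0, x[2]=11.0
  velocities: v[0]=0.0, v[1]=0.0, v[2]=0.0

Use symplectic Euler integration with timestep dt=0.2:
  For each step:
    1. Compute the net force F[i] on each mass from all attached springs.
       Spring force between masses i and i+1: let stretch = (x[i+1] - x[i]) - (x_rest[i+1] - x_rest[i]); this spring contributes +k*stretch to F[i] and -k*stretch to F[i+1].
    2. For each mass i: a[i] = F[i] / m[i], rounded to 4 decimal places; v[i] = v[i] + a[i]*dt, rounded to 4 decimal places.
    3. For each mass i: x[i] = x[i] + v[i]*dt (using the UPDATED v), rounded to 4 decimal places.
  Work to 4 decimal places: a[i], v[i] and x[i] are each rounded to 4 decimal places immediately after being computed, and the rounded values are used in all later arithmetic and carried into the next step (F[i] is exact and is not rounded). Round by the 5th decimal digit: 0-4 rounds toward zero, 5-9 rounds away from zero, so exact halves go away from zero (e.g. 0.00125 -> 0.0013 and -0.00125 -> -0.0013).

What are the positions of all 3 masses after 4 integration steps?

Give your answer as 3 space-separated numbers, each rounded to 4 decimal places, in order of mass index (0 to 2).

Step 0: x=[2.0000 10.0000 11.0000] v=[0.0000 0.0000 0.0000]
Step 1: x=[2.1600 9.7200 11.1200] v=[0.8000 -1.4000 0.6000]
Step 2: x=[2.4624 9.1936 11.3440] v=[1.5120 -2.6320 1.1200]
Step 3: x=[2.8740 8.4840 11.6420] v=[2.0582 -3.5482 1.4899]
Step 4: x=[3.3500 7.6763 11.9737] v=[2.3802 -4.0386 1.6583]

Answer: 3.3500 7.6763 11.9737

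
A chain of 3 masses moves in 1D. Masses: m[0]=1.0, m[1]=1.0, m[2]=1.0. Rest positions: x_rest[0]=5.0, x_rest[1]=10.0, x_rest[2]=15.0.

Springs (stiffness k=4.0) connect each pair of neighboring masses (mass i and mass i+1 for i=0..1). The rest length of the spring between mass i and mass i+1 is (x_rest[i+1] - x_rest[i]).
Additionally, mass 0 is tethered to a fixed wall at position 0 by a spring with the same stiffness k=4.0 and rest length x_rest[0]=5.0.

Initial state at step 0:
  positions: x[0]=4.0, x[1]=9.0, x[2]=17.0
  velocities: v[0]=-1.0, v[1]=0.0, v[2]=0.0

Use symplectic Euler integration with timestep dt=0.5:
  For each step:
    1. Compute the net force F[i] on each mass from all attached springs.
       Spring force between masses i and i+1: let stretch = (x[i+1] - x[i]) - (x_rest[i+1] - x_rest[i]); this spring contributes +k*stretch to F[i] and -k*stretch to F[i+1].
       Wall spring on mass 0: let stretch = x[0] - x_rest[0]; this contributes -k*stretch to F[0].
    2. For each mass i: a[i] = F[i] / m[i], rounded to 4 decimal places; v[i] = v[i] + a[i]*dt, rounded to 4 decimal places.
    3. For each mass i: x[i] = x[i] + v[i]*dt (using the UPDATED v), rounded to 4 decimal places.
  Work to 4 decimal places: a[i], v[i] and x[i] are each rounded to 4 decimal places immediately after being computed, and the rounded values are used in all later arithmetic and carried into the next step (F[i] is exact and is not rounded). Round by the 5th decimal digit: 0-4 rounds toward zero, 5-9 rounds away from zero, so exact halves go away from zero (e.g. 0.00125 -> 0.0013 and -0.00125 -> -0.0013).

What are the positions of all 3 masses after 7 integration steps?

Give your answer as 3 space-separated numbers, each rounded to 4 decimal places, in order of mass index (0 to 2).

Answer: 6.0000 11.0000 13.0000

Derivation:
Step 0: x=[4.0000 9.0000 17.0000] v=[-1.0000 0.0000 0.0000]
Step 1: x=[4.5000 12.0000 14.0000] v=[1.0000 6.0000 -6.0000]
Step 2: x=[8.0000 9.5000 14.0000] v=[7.0000 -5.0000 0.0000]
Step 3: x=[5.0000 10.0000 14.5000] v=[-6.0000 1.0000 1.0000]
Step 4: x=[2.0000 10.0000 15.5000] v=[-6.0000 0.0000 2.0000]
Step 5: x=[5.0000 7.5000 16.0000] v=[6.0000 -5.0000 1.0000]
Step 6: x=[5.5000 11.0000 13.0000] v=[1.0000 7.0000 -6.0000]
Step 7: x=[6.0000 11.0000 13.0000] v=[1.0000 0.0000 0.0000]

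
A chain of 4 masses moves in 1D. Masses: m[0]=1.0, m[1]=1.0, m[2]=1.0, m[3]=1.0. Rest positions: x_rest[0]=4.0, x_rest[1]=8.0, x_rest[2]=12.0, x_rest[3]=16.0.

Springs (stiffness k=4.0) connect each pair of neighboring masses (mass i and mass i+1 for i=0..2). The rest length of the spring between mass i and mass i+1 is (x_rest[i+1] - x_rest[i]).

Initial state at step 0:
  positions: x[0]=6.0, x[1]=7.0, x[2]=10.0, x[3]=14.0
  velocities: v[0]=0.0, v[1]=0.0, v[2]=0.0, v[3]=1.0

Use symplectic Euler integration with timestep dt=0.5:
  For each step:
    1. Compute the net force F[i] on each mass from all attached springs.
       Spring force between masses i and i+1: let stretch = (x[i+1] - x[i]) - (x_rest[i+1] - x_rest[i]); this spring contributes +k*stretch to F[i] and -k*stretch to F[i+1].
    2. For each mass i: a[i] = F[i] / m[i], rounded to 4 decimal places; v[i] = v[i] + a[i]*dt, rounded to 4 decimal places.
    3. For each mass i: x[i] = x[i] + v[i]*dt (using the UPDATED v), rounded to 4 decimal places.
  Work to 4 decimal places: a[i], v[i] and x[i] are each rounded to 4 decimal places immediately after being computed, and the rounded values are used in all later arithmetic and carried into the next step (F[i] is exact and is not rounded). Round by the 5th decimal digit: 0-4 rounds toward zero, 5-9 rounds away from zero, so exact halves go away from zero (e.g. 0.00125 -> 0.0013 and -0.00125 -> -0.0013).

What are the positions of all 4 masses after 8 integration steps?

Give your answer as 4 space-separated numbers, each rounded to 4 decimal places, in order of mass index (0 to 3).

Step 0: x=[6.0000 7.0000 10.0000 14.0000] v=[0.0000 0.0000 0.0000 1.0000]
Step 1: x=[3.0000 9.0000 11.0000 14.5000] v=[-6.0000 4.0000 2.0000 1.0000]
Step 2: x=[2.0000 7.0000 13.5000 15.5000] v=[-2.0000 -4.0000 5.0000 2.0000]
Step 3: x=[2.0000 6.5000 11.5000 18.5000] v=[0.0000 -1.0000 -4.0000 6.0000]
Step 4: x=[2.5000 6.5000 11.5000 18.5000] v=[1.0000 0.0000 0.0000 0.0000]
Step 5: x=[3.0000 7.5000 13.5000 15.5000] v=[1.0000 2.0000 4.0000 -6.0000]
Step 6: x=[4.0000 10.0000 11.5000 14.5000] v=[2.0000 5.0000 -4.0000 -2.0000]
Step 7: x=[7.0000 8.0000 11.0000 14.5000] v=[6.0000 -4.0000 -1.0000 0.0000]
Step 8: x=[7.0000 8.0000 11.0000 15.0000] v=[0.0000 0.0000 0.0000 1.0000]

Answer: 7.0000 8.0000 11.0000 15.0000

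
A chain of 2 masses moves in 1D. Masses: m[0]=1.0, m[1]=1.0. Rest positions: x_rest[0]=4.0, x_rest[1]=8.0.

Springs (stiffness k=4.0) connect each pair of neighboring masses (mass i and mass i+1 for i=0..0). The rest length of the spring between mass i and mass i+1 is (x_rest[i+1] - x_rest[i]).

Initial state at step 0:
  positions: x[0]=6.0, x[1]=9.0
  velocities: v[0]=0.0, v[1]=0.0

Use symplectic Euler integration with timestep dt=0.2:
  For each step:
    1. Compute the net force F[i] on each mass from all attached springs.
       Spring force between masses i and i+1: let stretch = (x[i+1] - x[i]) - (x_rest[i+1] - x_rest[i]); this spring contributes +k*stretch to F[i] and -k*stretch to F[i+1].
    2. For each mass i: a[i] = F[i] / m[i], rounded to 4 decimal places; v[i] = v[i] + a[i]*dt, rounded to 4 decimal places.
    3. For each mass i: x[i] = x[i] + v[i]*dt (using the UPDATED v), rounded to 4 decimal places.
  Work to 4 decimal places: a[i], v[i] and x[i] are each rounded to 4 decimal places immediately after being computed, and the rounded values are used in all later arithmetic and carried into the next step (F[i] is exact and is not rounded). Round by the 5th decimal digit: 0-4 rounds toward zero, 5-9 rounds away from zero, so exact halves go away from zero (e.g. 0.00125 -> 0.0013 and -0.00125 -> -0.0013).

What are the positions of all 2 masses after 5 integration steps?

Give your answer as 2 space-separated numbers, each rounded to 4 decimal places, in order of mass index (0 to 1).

Answer: 4.9787 10.0213

Derivation:
Step 0: x=[6.0000 9.0000] v=[0.0000 0.0000]
Step 1: x=[5.8400 9.1600] v=[-0.8000 0.8000]
Step 2: x=[5.5712 9.4288] v=[-1.3440 1.3440]
Step 3: x=[5.2796 9.7204] v=[-1.4579 1.4579]
Step 4: x=[5.0585 9.9415] v=[-1.1053 1.1053]
Step 5: x=[4.9787 10.0213] v=[-0.3989 0.3989]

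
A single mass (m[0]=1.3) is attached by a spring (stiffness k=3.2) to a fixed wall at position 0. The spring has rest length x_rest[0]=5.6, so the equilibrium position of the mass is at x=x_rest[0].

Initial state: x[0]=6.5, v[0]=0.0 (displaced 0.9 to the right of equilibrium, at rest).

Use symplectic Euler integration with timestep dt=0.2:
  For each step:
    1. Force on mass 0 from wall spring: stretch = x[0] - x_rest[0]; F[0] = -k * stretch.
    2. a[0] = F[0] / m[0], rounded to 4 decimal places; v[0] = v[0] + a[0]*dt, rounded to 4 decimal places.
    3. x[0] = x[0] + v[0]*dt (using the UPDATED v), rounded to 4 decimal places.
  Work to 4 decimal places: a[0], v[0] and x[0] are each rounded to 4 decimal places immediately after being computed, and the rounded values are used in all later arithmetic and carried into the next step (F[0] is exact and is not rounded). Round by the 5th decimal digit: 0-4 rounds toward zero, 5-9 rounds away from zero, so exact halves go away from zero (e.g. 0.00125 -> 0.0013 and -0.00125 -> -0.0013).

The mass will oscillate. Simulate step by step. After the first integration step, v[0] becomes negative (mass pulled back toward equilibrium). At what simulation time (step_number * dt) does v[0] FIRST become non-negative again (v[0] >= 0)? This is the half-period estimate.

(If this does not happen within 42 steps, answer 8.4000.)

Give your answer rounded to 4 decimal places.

Step 0: x=[6.5000] v=[0.0000]
Step 1: x=[6.4114] v=[-0.4431]
Step 2: x=[6.2429] v=[-0.8426]
Step 3: x=[6.0111] v=[-1.1591]
Step 4: x=[5.7388] v=[-1.3615]
Step 5: x=[5.4528] v=[-1.4298]
Step 6: x=[5.1813] v=[-1.3573]
Step 7: x=[4.9511] v=[-1.1512]
Step 8: x=[4.7848] v=[-0.8317]
Step 9: x=[4.6987] v=[-0.4304]
Step 10: x=[4.7014] v=[0.0133]
First v>=0 after going negative at step 10, time=2.0000

Answer: 2.0000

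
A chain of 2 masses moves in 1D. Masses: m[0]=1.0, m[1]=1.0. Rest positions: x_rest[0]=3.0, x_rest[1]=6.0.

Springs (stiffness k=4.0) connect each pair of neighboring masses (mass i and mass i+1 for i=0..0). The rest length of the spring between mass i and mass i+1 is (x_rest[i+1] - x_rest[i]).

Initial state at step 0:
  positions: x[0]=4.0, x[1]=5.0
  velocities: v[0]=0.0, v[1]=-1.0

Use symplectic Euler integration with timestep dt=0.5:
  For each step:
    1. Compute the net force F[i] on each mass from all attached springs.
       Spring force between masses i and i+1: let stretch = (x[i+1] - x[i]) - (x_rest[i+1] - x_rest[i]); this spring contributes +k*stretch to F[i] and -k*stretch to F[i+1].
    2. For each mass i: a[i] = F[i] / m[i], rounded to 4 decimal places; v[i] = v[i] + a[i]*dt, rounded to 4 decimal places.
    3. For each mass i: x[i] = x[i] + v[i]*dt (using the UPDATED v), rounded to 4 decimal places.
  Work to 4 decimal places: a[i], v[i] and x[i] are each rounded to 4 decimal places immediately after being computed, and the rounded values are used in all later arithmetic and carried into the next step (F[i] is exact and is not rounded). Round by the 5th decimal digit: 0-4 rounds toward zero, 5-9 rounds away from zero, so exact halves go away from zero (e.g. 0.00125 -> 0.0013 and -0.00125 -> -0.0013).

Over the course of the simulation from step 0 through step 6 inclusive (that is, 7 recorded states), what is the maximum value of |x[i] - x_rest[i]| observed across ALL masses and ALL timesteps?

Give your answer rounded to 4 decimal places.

Step 0: x=[4.0000 5.0000] v=[0.0000 -1.0000]
Step 1: x=[2.0000 6.5000] v=[-4.0000 3.0000]
Step 2: x=[1.5000 6.5000] v=[-1.0000 0.0000]
Step 3: x=[3.0000 4.5000] v=[3.0000 -4.0000]
Step 4: x=[3.0000 4.0000] v=[0.0000 -1.0000]
Step 5: x=[1.0000 5.5000] v=[-4.0000 3.0000]
Step 6: x=[0.5000 5.5000] v=[-1.0000 0.0000]
Max displacement = 2.5000

Answer: 2.5000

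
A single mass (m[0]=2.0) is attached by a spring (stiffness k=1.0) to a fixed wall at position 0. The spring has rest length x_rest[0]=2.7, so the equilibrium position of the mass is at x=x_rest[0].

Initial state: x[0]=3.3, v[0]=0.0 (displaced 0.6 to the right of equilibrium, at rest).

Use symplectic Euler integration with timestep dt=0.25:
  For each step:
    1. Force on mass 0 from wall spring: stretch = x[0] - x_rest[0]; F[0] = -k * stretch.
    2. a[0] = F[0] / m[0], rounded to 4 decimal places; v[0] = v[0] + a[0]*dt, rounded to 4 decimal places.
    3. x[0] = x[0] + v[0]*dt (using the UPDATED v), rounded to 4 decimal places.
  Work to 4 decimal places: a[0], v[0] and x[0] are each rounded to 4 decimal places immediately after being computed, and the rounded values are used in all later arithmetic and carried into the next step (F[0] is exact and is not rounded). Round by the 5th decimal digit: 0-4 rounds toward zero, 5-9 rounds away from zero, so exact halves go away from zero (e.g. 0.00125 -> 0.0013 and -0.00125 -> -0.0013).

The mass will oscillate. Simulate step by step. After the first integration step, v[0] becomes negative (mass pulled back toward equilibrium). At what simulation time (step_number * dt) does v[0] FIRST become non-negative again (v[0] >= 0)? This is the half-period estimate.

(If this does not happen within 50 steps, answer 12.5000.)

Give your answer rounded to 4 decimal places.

Answer: 4.5000

Derivation:
Step 0: x=[3.3000] v=[0.0000]
Step 1: x=[3.2813] v=[-0.0750]
Step 2: x=[3.2444] v=[-0.1477]
Step 3: x=[3.1905] v=[-0.2158]
Step 4: x=[3.1212] v=[-0.2771]
Step 5: x=[3.0388] v=[-0.3298]
Step 6: x=[2.9458] v=[-0.3722]
Step 7: x=[2.8451] v=[-0.4029]
Step 8: x=[2.7398] v=[-0.4211]
Step 9: x=[2.6333] v=[-0.4261]
Step 10: x=[2.5289] v=[-0.4178]
Step 11: x=[2.4298] v=[-0.3964]
Step 12: x=[2.3392] v=[-0.3626]
Step 13: x=[2.2598] v=[-0.3175]
Step 14: x=[2.1942] v=[-0.2625]
Step 15: x=[2.1444] v=[-0.1993]
Step 16: x=[2.1119] v=[-0.1299]
Step 17: x=[2.0978] v=[-0.0564]
Step 18: x=[2.1025] v=[0.0189]
First v>=0 after going negative at step 18, time=4.5000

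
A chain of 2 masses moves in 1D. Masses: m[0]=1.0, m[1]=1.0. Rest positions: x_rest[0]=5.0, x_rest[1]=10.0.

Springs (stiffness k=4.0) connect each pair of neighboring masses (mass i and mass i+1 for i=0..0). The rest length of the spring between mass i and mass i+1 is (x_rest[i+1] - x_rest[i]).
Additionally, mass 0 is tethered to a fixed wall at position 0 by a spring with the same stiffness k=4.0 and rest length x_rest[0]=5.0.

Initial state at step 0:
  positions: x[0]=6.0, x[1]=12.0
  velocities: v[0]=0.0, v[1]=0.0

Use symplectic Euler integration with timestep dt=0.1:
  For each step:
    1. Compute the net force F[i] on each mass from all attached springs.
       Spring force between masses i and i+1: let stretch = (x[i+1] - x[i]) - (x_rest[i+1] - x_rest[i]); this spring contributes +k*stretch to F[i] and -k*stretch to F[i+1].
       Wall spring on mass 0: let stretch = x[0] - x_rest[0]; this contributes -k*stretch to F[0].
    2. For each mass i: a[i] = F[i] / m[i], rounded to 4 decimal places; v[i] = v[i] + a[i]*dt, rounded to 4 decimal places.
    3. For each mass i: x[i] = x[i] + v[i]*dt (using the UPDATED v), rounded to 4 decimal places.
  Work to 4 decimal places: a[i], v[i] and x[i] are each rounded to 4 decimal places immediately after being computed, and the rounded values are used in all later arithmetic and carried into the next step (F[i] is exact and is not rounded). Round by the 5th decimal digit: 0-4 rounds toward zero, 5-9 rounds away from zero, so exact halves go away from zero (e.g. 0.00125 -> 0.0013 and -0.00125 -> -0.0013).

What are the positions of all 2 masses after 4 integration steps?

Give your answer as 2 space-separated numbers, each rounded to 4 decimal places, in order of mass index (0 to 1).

Step 0: x=[6.0000 12.0000] v=[0.0000 0.0000]
Step 1: x=[6.0000 11.9600] v=[0.0000 -0.4000]
Step 2: x=[5.9984 11.8816] v=[-0.0160 -0.7840]
Step 3: x=[5.9922 11.7679] v=[-0.0621 -1.1373]
Step 4: x=[5.9773 11.6231] v=[-0.1487 -1.4476]

Answer: 5.9773 11.6231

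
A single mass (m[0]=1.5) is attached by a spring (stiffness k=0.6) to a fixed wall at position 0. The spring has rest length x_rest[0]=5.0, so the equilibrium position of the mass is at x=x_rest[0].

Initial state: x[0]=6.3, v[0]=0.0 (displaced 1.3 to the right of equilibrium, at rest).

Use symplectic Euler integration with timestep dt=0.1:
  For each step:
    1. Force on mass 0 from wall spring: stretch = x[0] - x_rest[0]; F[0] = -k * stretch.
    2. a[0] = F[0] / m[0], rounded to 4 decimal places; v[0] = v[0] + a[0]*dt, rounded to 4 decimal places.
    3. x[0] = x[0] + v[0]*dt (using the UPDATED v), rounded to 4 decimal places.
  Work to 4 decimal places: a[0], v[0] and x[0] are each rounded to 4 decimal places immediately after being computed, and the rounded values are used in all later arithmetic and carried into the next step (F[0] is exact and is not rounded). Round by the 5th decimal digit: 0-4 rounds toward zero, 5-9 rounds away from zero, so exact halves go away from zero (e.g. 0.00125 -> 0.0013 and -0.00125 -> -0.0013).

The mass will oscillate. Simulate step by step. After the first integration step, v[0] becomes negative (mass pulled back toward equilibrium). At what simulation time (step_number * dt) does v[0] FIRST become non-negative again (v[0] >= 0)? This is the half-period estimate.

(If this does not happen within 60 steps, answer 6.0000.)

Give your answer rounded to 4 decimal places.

Answer: 5.0000

Derivation:
Step 0: x=[6.3000] v=[0.0000]
Step 1: x=[6.2948] v=[-0.0520]
Step 2: x=[6.2844] v=[-0.1038]
Step 3: x=[6.2689] v=[-0.1552]
Step 4: x=[6.2483] v=[-0.2060]
Step 5: x=[6.2227] v=[-0.2559]
Step 6: x=[6.1922] v=[-0.3048]
Step 7: x=[6.1570] v=[-0.3525]
Step 8: x=[6.1171] v=[-0.3988]
Step 9: x=[6.0728] v=[-0.4435]
Step 10: x=[6.0242] v=[-0.4864]
Step 11: x=[5.9715] v=[-0.5274]
Step 12: x=[5.9149] v=[-0.5663]
Step 13: x=[5.8546] v=[-0.6029]
Step 14: x=[5.7909] v=[-0.6371]
Step 15: x=[5.7240] v=[-0.6687]
Step 16: x=[5.6542] v=[-0.6977]
Step 17: x=[5.5818] v=[-0.7239]
Step 18: x=[5.5071] v=[-0.7472]
Step 19: x=[5.4304] v=[-0.7675]
Step 20: x=[5.3519] v=[-0.7847]
Step 21: x=[5.2720] v=[-0.7988]
Step 22: x=[5.1910] v=[-0.8097]
Step 23: x=[5.1093] v=[-0.8173]
Step 24: x=[5.0271] v=[-0.8217]
Step 25: x=[4.9448] v=[-0.8228]
Step 26: x=[4.8627] v=[-0.8206]
Step 27: x=[4.7812] v=[-0.8151]
Step 28: x=[4.7006] v=[-0.8064]
Step 29: x=[4.6212] v=[-0.7944]
Step 30: x=[4.5433] v=[-0.7793]
Step 31: x=[4.4672] v=[-0.7610]
Step 32: x=[4.3932] v=[-0.7397]
Step 33: x=[4.3217] v=[-0.7154]
Step 34: x=[4.2529] v=[-0.6883]
Step 35: x=[4.1871] v=[-0.6584]
Step 36: x=[4.1245] v=[-0.6259]
Step 37: x=[4.0654] v=[-0.5909]
Step 38: x=[4.0101] v=[-0.5535]
Step 39: x=[3.9587] v=[-0.5139]
Step 40: x=[3.9115] v=[-0.4723]
Step 41: x=[3.8686] v=[-0.4288]
Step 42: x=[3.8303] v=[-0.3835]
Step 43: x=[3.7966] v=[-0.3367]
Step 44: x=[3.7677] v=[-0.2886]
Step 45: x=[3.7438] v=[-0.2393]
Step 46: x=[3.7249] v=[-0.1891]
Step 47: x=[3.7111] v=[-0.1381]
Step 48: x=[3.7025] v=[-0.0865]
Step 49: x=[3.6990] v=[-0.0346]
Step 50: x=[3.7007] v=[0.0174]
First v>=0 after going negative at step 50, time=5.0000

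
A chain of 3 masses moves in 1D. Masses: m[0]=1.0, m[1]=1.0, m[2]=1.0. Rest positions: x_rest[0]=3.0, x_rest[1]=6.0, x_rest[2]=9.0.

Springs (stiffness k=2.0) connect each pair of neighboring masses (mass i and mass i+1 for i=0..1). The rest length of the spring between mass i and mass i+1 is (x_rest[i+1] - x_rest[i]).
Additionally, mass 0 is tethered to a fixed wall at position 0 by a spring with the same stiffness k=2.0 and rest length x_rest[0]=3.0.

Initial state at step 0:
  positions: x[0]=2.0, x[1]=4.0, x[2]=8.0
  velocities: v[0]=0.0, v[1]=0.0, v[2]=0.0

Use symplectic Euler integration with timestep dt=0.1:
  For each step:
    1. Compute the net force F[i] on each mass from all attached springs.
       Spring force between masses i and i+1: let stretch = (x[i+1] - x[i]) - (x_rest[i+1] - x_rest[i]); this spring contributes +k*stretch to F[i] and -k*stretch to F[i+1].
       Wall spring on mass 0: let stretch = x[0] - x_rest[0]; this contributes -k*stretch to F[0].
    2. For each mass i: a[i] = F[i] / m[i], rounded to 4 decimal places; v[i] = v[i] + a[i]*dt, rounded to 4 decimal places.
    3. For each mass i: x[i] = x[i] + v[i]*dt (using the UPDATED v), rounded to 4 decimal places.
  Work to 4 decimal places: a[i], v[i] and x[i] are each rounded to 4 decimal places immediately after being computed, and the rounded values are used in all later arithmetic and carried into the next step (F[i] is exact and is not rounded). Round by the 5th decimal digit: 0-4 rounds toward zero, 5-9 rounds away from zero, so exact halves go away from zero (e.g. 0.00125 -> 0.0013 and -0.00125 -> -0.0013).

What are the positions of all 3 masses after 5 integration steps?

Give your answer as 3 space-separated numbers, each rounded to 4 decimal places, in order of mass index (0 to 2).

Answer: 2.0260 4.5333 7.7402

Derivation:
Step 0: x=[2.0000 4.0000 8.0000] v=[0.0000 0.0000 0.0000]
Step 1: x=[2.0000 4.0400 7.9800] v=[0.0000 0.4000 -0.2000]
Step 2: x=[2.0008 4.1180 7.9412] v=[0.0080 0.7800 -0.3880]
Step 3: x=[2.0039 4.2301 7.8859] v=[0.0313 1.1212 -0.5526]
Step 4: x=[2.0115 4.3708 7.8175] v=[0.0758 1.4071 -0.6838]
Step 5: x=[2.0260 4.5333 7.7402] v=[0.1454 1.6246 -0.7731]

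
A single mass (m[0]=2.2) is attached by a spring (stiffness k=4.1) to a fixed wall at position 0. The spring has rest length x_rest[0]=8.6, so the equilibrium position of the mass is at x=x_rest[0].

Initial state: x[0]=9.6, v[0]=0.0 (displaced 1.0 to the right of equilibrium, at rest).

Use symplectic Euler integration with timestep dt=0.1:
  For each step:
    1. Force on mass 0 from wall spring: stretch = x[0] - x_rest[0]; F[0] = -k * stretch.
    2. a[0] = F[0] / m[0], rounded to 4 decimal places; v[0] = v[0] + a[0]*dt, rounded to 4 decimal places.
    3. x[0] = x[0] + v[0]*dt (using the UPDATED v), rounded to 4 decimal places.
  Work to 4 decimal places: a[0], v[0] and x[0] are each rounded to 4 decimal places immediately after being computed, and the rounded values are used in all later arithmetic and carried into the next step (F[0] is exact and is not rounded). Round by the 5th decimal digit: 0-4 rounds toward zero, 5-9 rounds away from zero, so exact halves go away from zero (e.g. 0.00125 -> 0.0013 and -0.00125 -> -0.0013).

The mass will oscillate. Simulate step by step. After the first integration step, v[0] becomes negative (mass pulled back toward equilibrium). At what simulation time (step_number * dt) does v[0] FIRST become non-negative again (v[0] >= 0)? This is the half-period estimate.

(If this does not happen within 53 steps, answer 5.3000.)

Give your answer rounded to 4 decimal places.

Step 0: x=[9.6000] v=[0.0000]
Step 1: x=[9.5814] v=[-0.1864]
Step 2: x=[9.5445] v=[-0.3693]
Step 3: x=[9.4900] v=[-0.5453]
Step 4: x=[9.4189] v=[-0.7112]
Step 5: x=[9.3325] v=[-0.8638]
Step 6: x=[9.2325] v=[-1.0003]
Step 7: x=[9.1207] v=[-1.1182]
Step 8: x=[8.9992] v=[-1.2152]
Step 9: x=[8.8702] v=[-1.2896]
Step 10: x=[8.7362] v=[-1.3400]
Step 11: x=[8.5997] v=[-1.3654]
Step 12: x=[8.4632] v=[-1.3653]
Step 13: x=[8.3292] v=[-1.3398]
Step 14: x=[8.2003] v=[-1.2893]
Step 15: x=[8.0788] v=[-1.2148]
Step 16: x=[7.9670] v=[-1.1177]
Step 17: x=[7.8670] v=[-0.9997]
Step 18: x=[7.7807] v=[-0.8631]
Step 19: x=[7.7097] v=[-0.7104]
Step 20: x=[7.6553] v=[-0.5445]
Step 21: x=[7.6185] v=[-0.3684]
Step 22: x=[7.6000] v=[-0.1855]
Step 23: x=[7.6001] v=[0.0009]
First v>=0 after going negative at step 23, time=2.3000

Answer: 2.3000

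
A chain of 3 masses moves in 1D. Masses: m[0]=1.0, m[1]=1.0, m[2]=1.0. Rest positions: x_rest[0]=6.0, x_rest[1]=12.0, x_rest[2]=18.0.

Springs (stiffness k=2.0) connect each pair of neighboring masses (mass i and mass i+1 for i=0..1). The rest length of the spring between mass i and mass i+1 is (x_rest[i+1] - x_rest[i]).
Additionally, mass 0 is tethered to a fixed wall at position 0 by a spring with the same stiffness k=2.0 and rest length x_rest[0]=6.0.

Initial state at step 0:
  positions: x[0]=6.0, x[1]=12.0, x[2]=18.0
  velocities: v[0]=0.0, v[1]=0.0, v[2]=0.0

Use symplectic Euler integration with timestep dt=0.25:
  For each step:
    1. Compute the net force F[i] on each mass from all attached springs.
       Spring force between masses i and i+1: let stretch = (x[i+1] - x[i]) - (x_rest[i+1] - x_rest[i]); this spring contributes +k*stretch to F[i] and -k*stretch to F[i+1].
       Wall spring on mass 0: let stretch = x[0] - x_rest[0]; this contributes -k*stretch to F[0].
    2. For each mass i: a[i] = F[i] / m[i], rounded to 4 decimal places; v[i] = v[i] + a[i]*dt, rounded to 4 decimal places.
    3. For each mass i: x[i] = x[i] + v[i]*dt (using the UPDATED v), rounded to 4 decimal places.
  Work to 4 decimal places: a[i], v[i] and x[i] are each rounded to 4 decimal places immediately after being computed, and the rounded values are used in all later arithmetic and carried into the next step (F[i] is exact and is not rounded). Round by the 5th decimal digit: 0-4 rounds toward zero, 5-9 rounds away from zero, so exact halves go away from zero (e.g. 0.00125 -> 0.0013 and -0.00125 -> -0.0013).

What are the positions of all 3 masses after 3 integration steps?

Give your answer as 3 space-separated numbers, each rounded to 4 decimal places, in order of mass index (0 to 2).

Answer: 6.0000 12.0000 18.0000

Derivation:
Step 0: x=[6.0000 12.0000 18.0000] v=[0.0000 0.0000 0.0000]
Step 1: x=[6.0000 12.0000 18.0000] v=[0.0000 0.0000 0.0000]
Step 2: x=[6.0000 12.0000 18.0000] v=[0.0000 0.0000 0.0000]
Step 3: x=[6.0000 12.0000 18.0000] v=[0.0000 0.0000 0.0000]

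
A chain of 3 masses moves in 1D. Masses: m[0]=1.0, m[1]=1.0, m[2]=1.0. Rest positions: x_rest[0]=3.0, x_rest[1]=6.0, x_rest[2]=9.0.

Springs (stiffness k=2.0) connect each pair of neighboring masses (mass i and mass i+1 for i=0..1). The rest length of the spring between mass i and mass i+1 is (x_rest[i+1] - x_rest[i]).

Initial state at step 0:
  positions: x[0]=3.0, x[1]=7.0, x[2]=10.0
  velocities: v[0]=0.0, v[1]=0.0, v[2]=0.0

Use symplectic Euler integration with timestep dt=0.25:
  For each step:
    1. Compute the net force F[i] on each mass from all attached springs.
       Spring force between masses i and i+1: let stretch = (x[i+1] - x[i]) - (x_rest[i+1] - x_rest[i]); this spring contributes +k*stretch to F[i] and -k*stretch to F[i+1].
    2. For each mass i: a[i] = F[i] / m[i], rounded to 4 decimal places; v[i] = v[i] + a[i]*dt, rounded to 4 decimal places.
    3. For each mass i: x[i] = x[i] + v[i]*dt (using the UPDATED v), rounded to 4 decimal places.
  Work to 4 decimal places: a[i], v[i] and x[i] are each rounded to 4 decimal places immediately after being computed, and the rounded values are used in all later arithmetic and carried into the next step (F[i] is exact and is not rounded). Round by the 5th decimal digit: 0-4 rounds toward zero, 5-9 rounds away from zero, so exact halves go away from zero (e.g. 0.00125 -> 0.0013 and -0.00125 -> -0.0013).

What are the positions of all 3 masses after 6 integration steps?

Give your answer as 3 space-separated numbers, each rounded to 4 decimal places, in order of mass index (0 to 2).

Answer: 4.1174 6.4501 9.4326

Derivation:
Step 0: x=[3.0000 7.0000 10.0000] v=[0.0000 0.0000 0.0000]
Step 1: x=[3.1250 6.8750 10.0000] v=[0.5000 -0.5000 0.0000]
Step 2: x=[3.3438 6.6719 9.9844] v=[0.8750 -0.8125 -0.0625]
Step 3: x=[3.6036 6.4668 9.9297] v=[1.0391 -0.8203 -0.2188]
Step 4: x=[3.8463 6.3367 9.8171] v=[0.9707 -0.5205 -0.4503]
Step 5: x=[4.0253 6.3303 9.6445] v=[0.7159 -0.0255 -0.6905]
Step 6: x=[4.1174 6.4501 9.4326] v=[0.3684 0.4791 -0.8476]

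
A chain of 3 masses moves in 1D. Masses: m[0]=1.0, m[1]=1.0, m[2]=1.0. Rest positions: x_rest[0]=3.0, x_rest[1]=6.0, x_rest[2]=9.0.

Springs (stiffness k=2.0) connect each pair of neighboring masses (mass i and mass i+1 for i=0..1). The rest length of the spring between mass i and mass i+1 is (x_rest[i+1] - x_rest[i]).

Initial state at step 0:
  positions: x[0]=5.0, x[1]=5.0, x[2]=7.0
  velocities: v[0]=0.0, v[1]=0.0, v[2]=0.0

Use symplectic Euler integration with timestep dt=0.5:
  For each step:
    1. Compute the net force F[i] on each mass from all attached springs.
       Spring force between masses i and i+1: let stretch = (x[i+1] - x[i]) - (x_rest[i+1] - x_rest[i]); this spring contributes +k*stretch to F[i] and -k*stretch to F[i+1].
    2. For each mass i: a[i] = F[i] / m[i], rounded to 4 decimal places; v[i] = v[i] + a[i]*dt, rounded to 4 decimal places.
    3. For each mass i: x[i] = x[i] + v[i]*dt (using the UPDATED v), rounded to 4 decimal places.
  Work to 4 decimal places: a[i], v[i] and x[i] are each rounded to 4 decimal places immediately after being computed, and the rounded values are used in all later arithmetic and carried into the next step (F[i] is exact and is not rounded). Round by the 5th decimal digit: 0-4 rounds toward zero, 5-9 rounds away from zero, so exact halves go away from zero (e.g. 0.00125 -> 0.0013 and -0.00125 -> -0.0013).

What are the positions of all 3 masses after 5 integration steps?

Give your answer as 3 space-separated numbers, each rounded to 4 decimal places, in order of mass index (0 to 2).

Answer: 1.4688 5.1875 10.3438

Derivation:
Step 0: x=[5.0000 5.0000 7.0000] v=[0.0000 0.0000 0.0000]
Step 1: x=[3.5000 6.0000 7.5000] v=[-3.0000 2.0000 1.0000]
Step 2: x=[1.7500 6.5000 8.7500] v=[-3.5000 1.0000 2.5000]
Step 3: x=[0.8750 5.7500 10.3750] v=[-1.7500 -1.5000 3.2500]
Step 4: x=[0.9375 4.8750 11.1875] v=[0.1250 -1.7500 1.6250]
Step 5: x=[1.4688 5.1875 10.3438] v=[1.0625 0.6250 -1.6875]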